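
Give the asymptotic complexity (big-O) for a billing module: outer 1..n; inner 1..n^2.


Reasoning: n times n^2
Complexity: O(n^3)

O(n^3)


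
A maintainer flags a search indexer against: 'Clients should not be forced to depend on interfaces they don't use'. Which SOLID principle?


This describes the Interface Segregation Principle (ISP)

Interface Segregation Principle (ISP)


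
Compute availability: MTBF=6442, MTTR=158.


Availability = MTBF / (MTBF + MTTR)
Availability = 6442 / (6442 + 158)
Availability = 6442 / 6600
Availability = 97.6061%

97.6061%


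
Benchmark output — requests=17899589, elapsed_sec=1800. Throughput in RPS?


Formula: throughput = requests / seconds
throughput = 17899589 / 1800
throughput = 9944.22 requests/second

9944.22 requests/second


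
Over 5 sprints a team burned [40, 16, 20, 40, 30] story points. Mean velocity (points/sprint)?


Formula: Avg velocity = Total points / Number of sprints
Points: [40, 16, 20, 40, 30]
Sum = 40 + 16 + 20 + 40 + 30 = 146
Avg velocity = 146 / 5 = 29.2 points/sprint

29.2 points/sprint


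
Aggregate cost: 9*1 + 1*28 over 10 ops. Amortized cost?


Formula: Amortized cost = Total cost / Operations
Total cost = (9 * 1) + (1 * 28)
Total cost = 9 + 28 = 37
Amortized = 37 / 10 = 3.7

3.7


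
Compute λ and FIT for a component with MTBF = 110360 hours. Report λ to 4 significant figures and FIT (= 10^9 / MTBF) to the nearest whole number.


Formula: λ = 1 / MTBF; FIT = λ × 1e9 = 1e9 / MTBF
λ = 1 / 110360 ≈ 9.061e-06 failures/hour
FIT = 1e9 / 110360 ≈ 9061 failures per 1e9 hours (nearest whole number)

λ = 9.061e-06 /h, FIT = 9061


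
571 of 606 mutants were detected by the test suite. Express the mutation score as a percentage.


Mutation score = killed / total * 100
Mutation score = 571 / 606 * 100
Mutation score = 94.22%

94.22%


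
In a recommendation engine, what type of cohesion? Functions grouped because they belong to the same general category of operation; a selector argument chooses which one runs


Reasoning: Grouped by category of activity, not by data or sequence
Type: Logical cohesion

Logical cohesion


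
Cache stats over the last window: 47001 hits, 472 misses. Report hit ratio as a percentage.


Formula: hit rate = hits / (hits + misses) * 100
hit rate = 47001 / (47001 + 472) * 100
hit rate = 47001 / 47473 * 100
hit rate = 99.01%

99.01%


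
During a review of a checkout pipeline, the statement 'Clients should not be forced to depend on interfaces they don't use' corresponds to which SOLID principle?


This describes the Interface Segregation Principle (ISP)

Interface Segregation Principle (ISP)


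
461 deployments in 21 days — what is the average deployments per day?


Formula: deployments per day = releases / days
= 461 / 21
= 21.952 deploys/day
(equivalently, 153.67 deploys/week)

21.952 deploys/day


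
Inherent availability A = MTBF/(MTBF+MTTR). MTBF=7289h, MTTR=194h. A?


Availability = MTBF / (MTBF + MTTR)
Availability = 7289 / (7289 + 194)
Availability = 7289 / 7483
Availability = 97.4075%

97.4075%


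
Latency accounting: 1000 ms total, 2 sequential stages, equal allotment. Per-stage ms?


Formula: per_stage = total_budget / stages
per_stage = 1000 / 2
per_stage = 500.0 ms

500.0 ms


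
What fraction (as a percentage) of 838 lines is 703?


Coverage = covered / total * 100
Coverage = 703 / 838 * 100
Coverage = 83.89%

83.89%


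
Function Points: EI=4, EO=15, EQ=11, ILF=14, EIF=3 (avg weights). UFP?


UFP = EI*4 + EO*5 + EQ*4 + ILF*10 + EIF*7
UFP = 4*4 + 15*5 + 11*4 + 14*10 + 3*7
UFP = 16 + 75 + 44 + 140 + 21
UFP = 296

296


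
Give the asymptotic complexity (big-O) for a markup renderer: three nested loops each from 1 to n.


Reasoning: three levels of nesting over n
Complexity: O(n^3)

O(n^3)


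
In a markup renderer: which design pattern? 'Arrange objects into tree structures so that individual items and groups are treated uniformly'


This matches the Composite pattern

Composite


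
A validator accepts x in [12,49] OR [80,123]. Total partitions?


Valid ranges: [12,49] and [80,123]
Class 1: x < 12 — invalid
Class 2: 12 ≤ x ≤ 49 — valid
Class 3: 49 < x < 80 — invalid (gap between ranges)
Class 4: 80 ≤ x ≤ 123 — valid
Class 5: x > 123 — invalid
Total equivalence classes: 5

5 equivalence classes


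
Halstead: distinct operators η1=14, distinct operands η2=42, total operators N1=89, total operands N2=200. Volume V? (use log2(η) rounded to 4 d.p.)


Formula: V = N * log2(η), where N = N1 + N2 and η = η1 + η2
η = 14 + 42 = 56
N = 89 + 200 = 289
log2(56) ≈ 5.8074
V = 289 * 5.8074 = 1678.34

1678.34


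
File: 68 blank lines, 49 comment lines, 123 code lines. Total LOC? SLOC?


Total LOC = blank + comment + code
Total LOC = 68 + 49 + 123 = 240
SLOC (source only) = code = 123

Total LOC: 240, SLOC: 123


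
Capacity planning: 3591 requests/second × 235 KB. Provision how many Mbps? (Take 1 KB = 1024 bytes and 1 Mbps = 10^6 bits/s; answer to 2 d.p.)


Formula: Mbps = payload_bytes * RPS * 8 / 1e6
Payload per request = 235 KB = 235 * 1024 = 240640 bytes
Total bytes/sec = 240640 * 3591 = 864138240
Total bits/sec = 864138240 * 8 = 6913105920
Mbps = 6913105920 / 1e6 = 6913.11

6913.11 Mbps


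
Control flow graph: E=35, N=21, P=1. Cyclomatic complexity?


Formula: V(G) = E - N + 2P
V(G) = 35 - 21 + 2*1
V(G) = 14 + 2
V(G) = 16

16


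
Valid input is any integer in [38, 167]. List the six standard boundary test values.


Range: [38, 167]
Boundaries: just below min, min, min+1, max-1, max, just above max
Values: [37, 38, 39, 166, 167, 168]

[37, 38, 39, 166, 167, 168]


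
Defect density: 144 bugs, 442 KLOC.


Defect density = defects / KLOC
Defect density = 144 / 442
Defect density = 0.326 defects/KLOC

0.326 defects/KLOC


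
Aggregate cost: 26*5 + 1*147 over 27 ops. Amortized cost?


Formula: Amortized cost = Total cost / Operations
Total cost = (26 * 5) + (1 * 147)
Total cost = 130 + 147 = 277
Amortized = 277 / 27 = 10.2593

10.2593


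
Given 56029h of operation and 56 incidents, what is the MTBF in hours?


Formula: MTBF = Total operating time / Number of failures
MTBF = 56029 / 56
MTBF = 1000.52 hours

1000.52 hours


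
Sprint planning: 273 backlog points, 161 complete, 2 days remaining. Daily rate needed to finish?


Formula: Required rate = Remaining points / Days left
Remaining = 273 - 161 = 112 points
Required rate = 112 / 2 = 56.0 points/day

56.0 points/day


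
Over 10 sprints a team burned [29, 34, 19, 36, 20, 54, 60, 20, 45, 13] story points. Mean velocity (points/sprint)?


Formula: Avg velocity = Total points / Number of sprints
Points: [29, 34, 19, 36, 20, 54, 60, 20, 45, 13]
Sum = 29 + 34 + 19 + 36 + 20 + 54 + 60 + 20 + 45 + 13 = 330
Avg velocity = 330 / 10 = 33.0 points/sprint

33.0 points/sprint


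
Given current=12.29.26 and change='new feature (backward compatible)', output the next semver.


Current: 12.29.26
Change category: 'new feature (backward compatible)' → minor bump
SemVer rule: minor bump → increment MINOR, reset PATCH to 0 (MAJOR unchanged)
New: 12.30.0

12.30.0


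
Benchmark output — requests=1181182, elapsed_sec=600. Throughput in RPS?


Formula: throughput = requests / seconds
throughput = 1181182 / 600
throughput = 1968.64 requests/second

1968.64 requests/second


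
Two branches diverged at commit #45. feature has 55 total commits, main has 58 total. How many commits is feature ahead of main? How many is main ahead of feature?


Common ancestor: commit #45
feature commits after divergence: 55 - 45 = 10
main commits after divergence: 58 - 45 = 13
feature is 10 commits ahead of main
main is 13 commits ahead of feature

feature ahead: 10, main ahead: 13


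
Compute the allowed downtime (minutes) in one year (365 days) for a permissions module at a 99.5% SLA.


Formula: allowed downtime = period * (100 - SLA) / 100
Period (year (365 days)) = 525600 minutes
Unavailability fraction = (100 - 99.5) / 100
Allowed downtime = 525600 * (100 - 99.5) / 100
Allowed downtime = 2628.0 minutes

2628.0 minutes


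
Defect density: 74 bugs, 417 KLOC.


Defect density = defects / KLOC
Defect density = 74 / 417
Defect density = 0.177 defects/KLOC

0.177 defects/KLOC


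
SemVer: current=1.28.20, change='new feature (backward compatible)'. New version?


Current: 1.28.20
Change category: 'new feature (backward compatible)' → minor bump
SemVer rule: minor bump → increment MINOR, reset PATCH to 0 (MAJOR unchanged)
New: 1.29.0

1.29.0


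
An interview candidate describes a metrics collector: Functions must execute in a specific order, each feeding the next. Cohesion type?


Reasoning: Output of one is input to next
Type: Sequential cohesion

Sequential cohesion


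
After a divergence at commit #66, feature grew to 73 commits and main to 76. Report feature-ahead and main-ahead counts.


Common ancestor: commit #66
feature commits after divergence: 73 - 66 = 7
main commits after divergence: 76 - 66 = 10
feature is 7 commits ahead of main
main is 10 commits ahead of feature

feature ahead: 7, main ahead: 10


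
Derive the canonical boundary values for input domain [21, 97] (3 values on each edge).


Range: [21, 97]
Boundaries: just below min, min, min+1, max-1, max, just above max
Values: [20, 21, 22, 96, 97, 98]

[20, 21, 22, 96, 97, 98]


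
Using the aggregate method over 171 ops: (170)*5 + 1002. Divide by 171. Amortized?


Formula: Amortized cost = Total cost / Operations
Total cost = (170 * 5) + (1 * 1002)
Total cost = 850 + 1002 = 1852
Amortized = 1852 / 171 = 10.8304

10.8304


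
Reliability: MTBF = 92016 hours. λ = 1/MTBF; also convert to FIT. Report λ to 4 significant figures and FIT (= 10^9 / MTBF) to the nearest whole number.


Formula: λ = 1 / MTBF; FIT = λ × 1e9 = 1e9 / MTBF
λ = 1 / 92016 ≈ 1.087e-05 failures/hour
FIT = 1e9 / 92016 ≈ 10868 failures per 1e9 hours (nearest whole number)

λ = 1.087e-05 /h, FIT = 10868


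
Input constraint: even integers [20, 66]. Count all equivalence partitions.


Constraint: even integers in [20, 66]
Class 1: x < 20 — out-of-range invalid
Class 2: x in [20,66] but odd — wrong type invalid
Class 3: x in [20,66] and even — valid
Class 4: x > 66 — out-of-range invalid
Total equivalence classes: 4

4 equivalence classes


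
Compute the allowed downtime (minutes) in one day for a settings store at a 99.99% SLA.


Formula: allowed downtime = period * (100 - SLA) / 100
Period (day) = 1440 minutes
Unavailability fraction = (100 - 99.99) / 100
Allowed downtime = 1440 * (100 - 99.99) / 100
Allowed downtime = 0.144 minutes

0.144 minutes


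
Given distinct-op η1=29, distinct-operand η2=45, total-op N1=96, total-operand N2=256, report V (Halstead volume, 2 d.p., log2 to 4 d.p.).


Formula: V = N * log2(η), where N = N1 + N2 and η = η1 + η2
η = 29 + 45 = 74
N = 96 + 256 = 352
log2(74) ≈ 6.2095
V = 352 * 6.2095 = 2185.74

2185.74


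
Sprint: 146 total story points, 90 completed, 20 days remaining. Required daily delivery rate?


Formula: Required rate = Remaining points / Days left
Remaining = 146 - 90 = 56 points
Required rate = 56 / 20 = 2.8 points/day

2.8 points/day


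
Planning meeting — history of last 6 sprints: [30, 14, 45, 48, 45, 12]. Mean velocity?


Formula: Avg velocity = Total points / Number of sprints
Points: [30, 14, 45, 48, 45, 12]
Sum = 30 + 14 + 45 + 48 + 45 + 12 = 194
Avg velocity = 194 / 6 = 32.33 points/sprint

32.33 points/sprint


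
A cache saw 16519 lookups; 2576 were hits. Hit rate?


Formula: hit rate = hits / (hits + misses) * 100
hit rate = 2576 / (2576 + 13943) * 100
hit rate = 2576 / 16519 * 100
hit rate = 15.59%

15.59%


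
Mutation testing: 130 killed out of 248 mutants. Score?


Mutation score = killed / total * 100
Mutation score = 130 / 248 * 100
Mutation score = 52.42%

52.42%


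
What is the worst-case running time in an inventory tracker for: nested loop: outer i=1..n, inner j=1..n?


Reasoning: n iterations times n iterations
Complexity: O(n^2)

O(n^2)


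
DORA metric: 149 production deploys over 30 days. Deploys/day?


Formula: deployments per day = releases / days
= 149 / 30
= 4.967 deploys/day
(equivalently, 34.77 deploys/week)

4.967 deploys/day


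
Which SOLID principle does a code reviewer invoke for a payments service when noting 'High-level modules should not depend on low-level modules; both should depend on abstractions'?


This describes the Dependency Inversion Principle (DIP)

Dependency Inversion Principle (DIP)


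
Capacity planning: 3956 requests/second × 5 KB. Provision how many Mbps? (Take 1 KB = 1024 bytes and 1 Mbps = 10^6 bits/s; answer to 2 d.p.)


Formula: Mbps = payload_bytes * RPS * 8 / 1e6
Payload per request = 5 KB = 5 * 1024 = 5120 bytes
Total bytes/sec = 5120 * 3956 = 20254720
Total bits/sec = 20254720 * 8 = 162037760
Mbps = 162037760 / 1e6 = 162.04

162.04 Mbps


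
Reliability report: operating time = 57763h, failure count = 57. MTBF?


Formula: MTBF = Total operating time / Number of failures
MTBF = 57763 / 57
MTBF = 1013.39 hours

1013.39 hours


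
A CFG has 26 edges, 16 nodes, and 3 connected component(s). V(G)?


Formula: V(G) = E - N + 2P
V(G) = 26 - 16 + 2*3
V(G) = 10 + 6
V(G) = 16

16


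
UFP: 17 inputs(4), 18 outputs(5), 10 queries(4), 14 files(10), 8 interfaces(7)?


UFP = EI*4 + EO*5 + EQ*4 + ILF*10 + EIF*7
UFP = 17*4 + 18*5 + 10*4 + 14*10 + 8*7
UFP = 68 + 90 + 40 + 140 + 56
UFP = 394

394


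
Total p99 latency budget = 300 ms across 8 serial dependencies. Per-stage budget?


Formula: per_stage = total_budget / stages
per_stage = 300 / 8
per_stage = 37.5 ms

37.5 ms


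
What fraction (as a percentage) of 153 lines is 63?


Coverage = covered / total * 100
Coverage = 63 / 153 * 100
Coverage = 41.18%

41.18%


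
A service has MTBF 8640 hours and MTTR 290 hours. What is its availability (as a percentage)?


Availability = MTBF / (MTBF + MTTR)
Availability = 8640 / (8640 + 290)
Availability = 8640 / 8930
Availability = 96.7525%

96.7525%


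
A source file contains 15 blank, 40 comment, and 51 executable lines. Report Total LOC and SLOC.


Total LOC = blank + comment + code
Total LOC = 15 + 40 + 51 = 106
SLOC (source only) = code = 51

Total LOC: 106, SLOC: 51


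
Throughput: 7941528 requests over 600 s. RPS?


Formula: throughput = requests / seconds
throughput = 7941528 / 600
throughput = 13235.88 requests/second

13235.88 requests/second


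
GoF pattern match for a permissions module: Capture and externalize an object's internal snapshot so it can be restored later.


This matches the Memento pattern

Memento


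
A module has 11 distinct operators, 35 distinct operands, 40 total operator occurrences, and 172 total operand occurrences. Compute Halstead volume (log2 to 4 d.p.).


Formula: V = N * log2(η), where N = N1 + N2 and η = η1 + η2
η = 11 + 35 = 46
N = 40 + 172 = 212
log2(46) ≈ 5.5236
V = 212 * 5.5236 = 1171.00

1171.00


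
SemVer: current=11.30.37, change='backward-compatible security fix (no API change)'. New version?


Current: 11.30.37
Change category: 'backward-compatible security fix (no API change)' → patch bump
SemVer rule: patch bump → increment PATCH (MAJOR and MINOR unchanged)
New: 11.30.38

11.30.38


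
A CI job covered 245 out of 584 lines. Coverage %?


Coverage = covered / total * 100
Coverage = 245 / 584 * 100
Coverage = 41.95%

41.95%


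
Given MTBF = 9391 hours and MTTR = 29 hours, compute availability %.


Availability = MTBF / (MTBF + MTTR)
Availability = 9391 / (9391 + 29)
Availability = 9391 / 9420
Availability = 99.6921%

99.6921%


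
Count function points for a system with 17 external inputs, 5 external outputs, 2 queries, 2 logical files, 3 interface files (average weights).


UFP = EI*4 + EO*5 + EQ*4 + ILF*10 + EIF*7
UFP = 17*4 + 5*5 + 2*4 + 2*10 + 3*7
UFP = 68 + 25 + 8 + 20 + 21
UFP = 142

142


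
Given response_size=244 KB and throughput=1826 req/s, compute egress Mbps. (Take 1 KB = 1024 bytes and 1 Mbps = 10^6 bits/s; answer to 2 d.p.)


Formula: Mbps = payload_bytes * RPS * 8 / 1e6
Payload per request = 244 KB = 244 * 1024 = 249856 bytes
Total bytes/sec = 249856 * 1826 = 456237056
Total bits/sec = 456237056 * 8 = 3649896448
Mbps = 3649896448 / 1e6 = 3649.9

3649.9 Mbps


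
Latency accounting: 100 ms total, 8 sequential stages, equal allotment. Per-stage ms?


Formula: per_stage = total_budget / stages
per_stage = 100 / 8
per_stage = 12.5 ms

12.5 ms


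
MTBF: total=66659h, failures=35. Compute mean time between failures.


Formula: MTBF = Total operating time / Number of failures
MTBF = 66659 / 35
MTBF = 1904.54 hours

1904.54 hours


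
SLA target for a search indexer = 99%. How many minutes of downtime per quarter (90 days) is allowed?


Formula: allowed downtime = period * (100 - SLA) / 100
Period (quarter (90 days)) = 129600 minutes
Unavailability fraction = (100 - 99.0) / 100
Allowed downtime = 129600 * (100 - 99.0) / 100
Allowed downtime = 1296.0 minutes

1296.0 minutes


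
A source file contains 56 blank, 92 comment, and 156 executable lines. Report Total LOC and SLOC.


Total LOC = blank + comment + code
Total LOC = 56 + 92 + 156 = 304
SLOC (source only) = code = 156

Total LOC: 304, SLOC: 156


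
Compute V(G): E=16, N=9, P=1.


Formula: V(G) = E - N + 2P
V(G) = 16 - 9 + 2*1
V(G) = 7 + 2
V(G) = 9

9


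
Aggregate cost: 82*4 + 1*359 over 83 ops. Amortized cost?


Formula: Amortized cost = Total cost / Operations
Total cost = (82 * 4) + (1 * 359)
Total cost = 328 + 359 = 687
Amortized = 687 / 83 = 8.2771

8.2771


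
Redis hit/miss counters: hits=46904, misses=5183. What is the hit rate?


Formula: hit rate = hits / (hits + misses) * 100
hit rate = 46904 / (46904 + 5183) * 100
hit rate = 46904 / 52087 * 100
hit rate = 90.05%

90.05%


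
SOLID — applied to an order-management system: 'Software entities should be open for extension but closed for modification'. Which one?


This describes the Open/Closed Principle (OCP)

Open/Closed Principle (OCP)


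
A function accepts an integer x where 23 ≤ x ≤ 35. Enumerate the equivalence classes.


Valid range: [23, 35]
Class 1: x < 23 — invalid
Class 2: 23 ≤ x ≤ 35 — valid
Class 3: x > 35 — invalid
Total equivalence classes: 3

3 equivalence classes


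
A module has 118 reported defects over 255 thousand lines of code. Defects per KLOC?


Defect density = defects / KLOC
Defect density = 118 / 255
Defect density = 0.463 defects/KLOC

0.463 defects/KLOC


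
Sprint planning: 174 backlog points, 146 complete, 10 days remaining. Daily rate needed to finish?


Formula: Required rate = Remaining points / Days left
Remaining = 174 - 146 = 28 points
Required rate = 28 / 10 = 2.8 points/day

2.8 points/day


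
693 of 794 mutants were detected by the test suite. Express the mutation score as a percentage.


Mutation score = killed / total * 100
Mutation score = 693 / 794 * 100
Mutation score = 87.28%

87.28%


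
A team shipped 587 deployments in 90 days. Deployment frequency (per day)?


Formula: deployments per day = releases / days
= 587 / 90
= 6.522 deploys/day
(equivalently, 45.66 deploys/week)

6.522 deploys/day


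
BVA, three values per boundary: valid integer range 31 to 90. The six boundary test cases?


Range: [31, 90]
Boundaries: just below min, min, min+1, max-1, max, just above max
Values: [30, 31, 32, 89, 90, 91]

[30, 31, 32, 89, 90, 91]


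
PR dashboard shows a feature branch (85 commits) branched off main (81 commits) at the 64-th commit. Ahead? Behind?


Common ancestor: commit #64
feature commits after divergence: 85 - 64 = 21
main commits after divergence: 81 - 64 = 17
feature is 21 commits ahead of main
main is 17 commits ahead of feature

feature ahead: 21, main ahead: 17


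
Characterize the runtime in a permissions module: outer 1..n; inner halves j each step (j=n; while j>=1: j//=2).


Reasoning: n times log n
Complexity: O(n log n)

O(n log n)


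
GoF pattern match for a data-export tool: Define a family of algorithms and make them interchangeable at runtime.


This matches the Strategy pattern

Strategy


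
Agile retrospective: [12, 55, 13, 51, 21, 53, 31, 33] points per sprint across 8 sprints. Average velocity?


Formula: Avg velocity = Total points / Number of sprints
Points: [12, 55, 13, 51, 21, 53, 31, 33]
Sum = 12 + 55 + 13 + 51 + 21 + 53 + 31 + 33 = 269
Avg velocity = 269 / 8 = 33.63 points/sprint

33.63 points/sprint


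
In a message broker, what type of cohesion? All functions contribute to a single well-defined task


Reasoning: Best: single purpose
Type: Functional cohesion

Functional cohesion


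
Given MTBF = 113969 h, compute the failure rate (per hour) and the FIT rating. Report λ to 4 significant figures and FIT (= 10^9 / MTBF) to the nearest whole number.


Formula: λ = 1 / MTBF; FIT = λ × 1e9 = 1e9 / MTBF
λ = 1 / 113969 ≈ 8.774e-06 failures/hour
FIT = 1e9 / 113969 ≈ 8774 failures per 1e9 hours (nearest whole number)

λ = 8.774e-06 /h, FIT = 8774


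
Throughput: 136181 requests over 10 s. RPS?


Formula: throughput = requests / seconds
throughput = 136181 / 10
throughput = 13618.1 requests/second

13618.1 requests/second


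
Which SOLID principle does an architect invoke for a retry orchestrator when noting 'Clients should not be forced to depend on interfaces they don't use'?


This describes the Interface Segregation Principle (ISP)

Interface Segregation Principle (ISP)


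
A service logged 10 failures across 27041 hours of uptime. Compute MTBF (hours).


Formula: MTBF = Total operating time / Number of failures
MTBF = 27041 / 10
MTBF = 2704.1 hours

2704.1 hours


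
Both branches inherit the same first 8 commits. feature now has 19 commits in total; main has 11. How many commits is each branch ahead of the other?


Common ancestor: commit #8
feature commits after divergence: 19 - 8 = 11
main commits after divergence: 11 - 8 = 3
feature is 11 commits ahead of main
main is 3 commits ahead of feature

feature ahead: 11, main ahead: 3


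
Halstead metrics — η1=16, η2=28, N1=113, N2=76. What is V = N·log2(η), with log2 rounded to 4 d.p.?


Formula: V = N * log2(η), where N = N1 + N2 and η = η1 + η2
η = 16 + 28 = 44
N = 113 + 76 = 189
log2(44) ≈ 5.4594
V = 189 * 5.4594 = 1031.83

1031.83


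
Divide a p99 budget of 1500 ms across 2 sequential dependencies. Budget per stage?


Formula: per_stage = total_budget / stages
per_stage = 1500 / 2
per_stage = 750.0 ms

750.0 ms


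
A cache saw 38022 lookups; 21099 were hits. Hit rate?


Formula: hit rate = hits / (hits + misses) * 100
hit rate = 21099 / (21099 + 16923) * 100
hit rate = 21099 / 38022 * 100
hit rate = 55.49%

55.49%


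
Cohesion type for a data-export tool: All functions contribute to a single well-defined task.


Reasoning: Best: single purpose
Type: Functional cohesion

Functional cohesion


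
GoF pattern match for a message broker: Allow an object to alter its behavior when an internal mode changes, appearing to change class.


This matches the State pattern

State


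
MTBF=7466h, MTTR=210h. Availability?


Availability = MTBF / (MTBF + MTTR)
Availability = 7466 / (7466 + 210)
Availability = 7466 / 7676
Availability = 97.2642%

97.2642%


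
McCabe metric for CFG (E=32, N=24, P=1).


Formula: V(G) = E - N + 2P
V(G) = 32 - 24 + 2*1
V(G) = 8 + 2
V(G) = 10

10


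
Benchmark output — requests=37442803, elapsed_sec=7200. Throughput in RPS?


Formula: throughput = requests / seconds
throughput = 37442803 / 7200
throughput = 5200.39 requests/second

5200.39 requests/second


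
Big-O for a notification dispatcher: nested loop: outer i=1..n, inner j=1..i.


Reasoning: triangle: n(n+1)/2 ~ n^2/2
Complexity: O(n^2)

O(n^2)


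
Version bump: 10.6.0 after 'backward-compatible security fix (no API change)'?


Current: 10.6.0
Change category: 'backward-compatible security fix (no API change)' → patch bump
SemVer rule: patch bump → increment PATCH (MAJOR and MINOR unchanged)
New: 10.6.1

10.6.1


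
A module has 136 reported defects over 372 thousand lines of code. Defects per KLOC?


Defect density = defects / KLOC
Defect density = 136 / 372
Defect density = 0.366 defects/KLOC

0.366 defects/KLOC


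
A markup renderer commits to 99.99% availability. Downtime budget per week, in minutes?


Formula: allowed downtime = period * (100 - SLA) / 100
Period (week) = 10080 minutes
Unavailability fraction = (100 - 99.99) / 100
Allowed downtime = 10080 * (100 - 99.99) / 100
Allowed downtime = 1.008 minutes

1.008 minutes


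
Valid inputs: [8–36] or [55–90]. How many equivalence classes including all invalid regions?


Valid ranges: [8,36] and [55,90]
Class 1: x < 8 — invalid
Class 2: 8 ≤ x ≤ 36 — valid
Class 3: 36 < x < 55 — invalid (gap between ranges)
Class 4: 55 ≤ x ≤ 90 — valid
Class 5: x > 90 — invalid
Total equivalence classes: 5

5 equivalence classes


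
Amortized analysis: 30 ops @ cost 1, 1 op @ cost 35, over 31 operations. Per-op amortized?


Formula: Amortized cost = Total cost / Operations
Total cost = (30 * 1) + (1 * 35)
Total cost = 30 + 35 = 65
Amortized = 65 / 31 = 2.0968

2.0968


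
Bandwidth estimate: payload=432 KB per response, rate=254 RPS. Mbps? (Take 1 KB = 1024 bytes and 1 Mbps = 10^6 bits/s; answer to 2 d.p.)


Formula: Mbps = payload_bytes * RPS * 8 / 1e6
Payload per request = 432 KB = 432 * 1024 = 442368 bytes
Total bytes/sec = 442368 * 254 = 112361472
Total bits/sec = 112361472 * 8 = 898891776
Mbps = 898891776 / 1e6 = 898.89

898.89 Mbps


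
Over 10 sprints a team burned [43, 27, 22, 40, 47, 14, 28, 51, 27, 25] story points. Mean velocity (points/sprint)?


Formula: Avg velocity = Total points / Number of sprints
Points: [43, 27, 22, 40, 47, 14, 28, 51, 27, 25]
Sum = 43 + 27 + 22 + 40 + 47 + 14 + 28 + 51 + 27 + 25 = 324
Avg velocity = 324 / 10 = 32.4 points/sprint

32.4 points/sprint


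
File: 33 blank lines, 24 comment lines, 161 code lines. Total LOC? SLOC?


Total LOC = blank + comment + code
Total LOC = 33 + 24 + 161 = 218
SLOC (source only) = code = 161

Total LOC: 218, SLOC: 161


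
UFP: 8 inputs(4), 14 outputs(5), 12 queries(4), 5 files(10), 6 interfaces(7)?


UFP = EI*4 + EO*5 + EQ*4 + ILF*10 + EIF*7
UFP = 8*4 + 14*5 + 12*4 + 5*10 + 6*7
UFP = 32 + 70 + 48 + 50 + 42
UFP = 242

242


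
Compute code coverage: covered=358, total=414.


Coverage = covered / total * 100
Coverage = 358 / 414 * 100
Coverage = 86.47%

86.47%


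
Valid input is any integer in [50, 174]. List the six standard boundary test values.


Range: [50, 174]
Boundaries: just below min, min, min+1, max-1, max, just above max
Values: [49, 50, 51, 173, 174, 175]

[49, 50, 51, 173, 174, 175]


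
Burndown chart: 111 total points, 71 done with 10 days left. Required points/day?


Formula: Required rate = Remaining points / Days left
Remaining = 111 - 71 = 40 points
Required rate = 40 / 10 = 4.0 points/day

4.0 points/day


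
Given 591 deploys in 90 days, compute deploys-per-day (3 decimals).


Formula: deployments per day = releases / days
= 591 / 90
= 6.567 deploys/day
(equivalently, 45.97 deploys/week)

6.567 deploys/day


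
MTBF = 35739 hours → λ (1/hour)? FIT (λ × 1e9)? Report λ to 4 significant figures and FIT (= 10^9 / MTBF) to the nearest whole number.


Formula: λ = 1 / MTBF; FIT = λ × 1e9 = 1e9 / MTBF
λ = 1 / 35739 ≈ 2.798e-05 failures/hour
FIT = 1e9 / 35739 ≈ 27981 failures per 1e9 hours (nearest whole number)

λ = 2.798e-05 /h, FIT = 27981


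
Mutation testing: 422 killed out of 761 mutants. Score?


Mutation score = killed / total * 100
Mutation score = 422 / 761 * 100
Mutation score = 55.45%

55.45%


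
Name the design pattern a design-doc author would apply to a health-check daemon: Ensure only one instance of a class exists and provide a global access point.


This matches the Singleton pattern

Singleton


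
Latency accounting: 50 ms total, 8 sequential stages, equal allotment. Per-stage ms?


Formula: per_stage = total_budget / stages
per_stage = 50 / 8
per_stage = 6.25 ms

6.25 ms


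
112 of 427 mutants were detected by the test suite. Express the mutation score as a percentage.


Mutation score = killed / total * 100
Mutation score = 112 / 427 * 100
Mutation score = 26.23%

26.23%


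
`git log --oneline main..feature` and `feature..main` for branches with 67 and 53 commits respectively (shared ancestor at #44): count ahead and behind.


Common ancestor: commit #44
feature commits after divergence: 67 - 44 = 23
main commits after divergence: 53 - 44 = 9
feature is 23 commits ahead of main
main is 9 commits ahead of feature

feature ahead: 23, main ahead: 9


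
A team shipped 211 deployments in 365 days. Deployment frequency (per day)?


Formula: deployments per day = releases / days
= 211 / 365
= 0.578 deploys/day
(equivalently, 4.05 deploys/week)

0.578 deploys/day


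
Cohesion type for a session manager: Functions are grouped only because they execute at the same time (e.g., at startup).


Reasoning: Related by timing only
Type: Temporal cohesion

Temporal cohesion


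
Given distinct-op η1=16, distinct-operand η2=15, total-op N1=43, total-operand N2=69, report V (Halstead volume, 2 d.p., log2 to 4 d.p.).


Formula: V = N * log2(η), where N = N1 + N2 and η = η1 + η2
η = 16 + 15 = 31
N = 43 + 69 = 112
log2(31) ≈ 4.9542
V = 112 * 4.9542 = 554.87

554.87


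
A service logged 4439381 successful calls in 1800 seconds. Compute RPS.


Formula: throughput = requests / seconds
throughput = 4439381 / 1800
throughput = 2466.32 requests/second

2466.32 requests/second


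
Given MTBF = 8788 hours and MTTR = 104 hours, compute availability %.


Availability = MTBF / (MTBF + MTTR)
Availability = 8788 / (8788 + 104)
Availability = 8788 / 8892
Availability = 98.8304%

98.8304%


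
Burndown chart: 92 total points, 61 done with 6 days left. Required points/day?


Formula: Required rate = Remaining points / Days left
Remaining = 92 - 61 = 31 points
Required rate = 31 / 6 = 5.17 points/day

5.17 points/day


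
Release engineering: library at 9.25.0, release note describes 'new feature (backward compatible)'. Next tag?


Current: 9.25.0
Change category: 'new feature (backward compatible)' → minor bump
SemVer rule: minor bump → increment MINOR, reset PATCH to 0 (MAJOR unchanged)
New: 9.26.0

9.26.0


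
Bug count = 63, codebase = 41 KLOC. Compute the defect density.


Defect density = defects / KLOC
Defect density = 63 / 41
Defect density = 1.537 defects/KLOC

1.537 defects/KLOC


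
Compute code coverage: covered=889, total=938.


Coverage = covered / total * 100
Coverage = 889 / 938 * 100
Coverage = 94.78%

94.78%


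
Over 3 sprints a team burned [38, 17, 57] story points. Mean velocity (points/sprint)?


Formula: Avg velocity = Total points / Number of sprints
Points: [38, 17, 57]
Sum = 38 + 17 + 57 = 112
Avg velocity = 112 / 3 = 37.33 points/sprint

37.33 points/sprint


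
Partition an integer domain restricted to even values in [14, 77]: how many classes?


Constraint: even integers in [14, 77]
Class 1: x < 14 — out-of-range invalid
Class 2: x in [14,77] but odd — wrong type invalid
Class 3: x in [14,77] and even — valid
Class 4: x > 77 — out-of-range invalid
Total equivalence classes: 4

4 equivalence classes


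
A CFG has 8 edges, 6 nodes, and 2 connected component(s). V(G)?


Formula: V(G) = E - N + 2P
V(G) = 8 - 6 + 2*2
V(G) = 2 + 4
V(G) = 6

6


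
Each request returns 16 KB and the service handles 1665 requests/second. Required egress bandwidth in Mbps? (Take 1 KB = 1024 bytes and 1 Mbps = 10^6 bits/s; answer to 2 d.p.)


Formula: Mbps = payload_bytes * RPS * 8 / 1e6
Payload per request = 16 KB = 16 * 1024 = 16384 bytes
Total bytes/sec = 16384 * 1665 = 27279360
Total bits/sec = 27279360 * 8 = 218234880
Mbps = 218234880 / 1e6 = 218.23

218.23 Mbps


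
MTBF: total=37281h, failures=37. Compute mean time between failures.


Formula: MTBF = Total operating time / Number of failures
MTBF = 37281 / 37
MTBF = 1007.59 hours

1007.59 hours


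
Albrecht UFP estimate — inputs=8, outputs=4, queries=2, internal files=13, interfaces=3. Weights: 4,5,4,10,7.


UFP = EI*4 + EO*5 + EQ*4 + ILF*10 + EIF*7
UFP = 8*4 + 4*5 + 2*4 + 13*10 + 3*7
UFP = 32 + 20 + 8 + 130 + 21
UFP = 211

211


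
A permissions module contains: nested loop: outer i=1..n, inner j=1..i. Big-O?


Reasoning: triangle: n(n+1)/2 ~ n^2/2
Complexity: O(n^2)

O(n^2)


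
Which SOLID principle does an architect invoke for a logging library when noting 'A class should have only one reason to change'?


This describes the Single Responsibility Principle (SRP)

Single Responsibility Principle (SRP)


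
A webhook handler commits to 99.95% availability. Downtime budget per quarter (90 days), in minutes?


Formula: allowed downtime = period * (100 - SLA) / 100
Period (quarter (90 days)) = 129600 minutes
Unavailability fraction = (100 - 99.95) / 100
Allowed downtime = 129600 * (100 - 99.95) / 100
Allowed downtime = 64.8 minutes

64.8 minutes


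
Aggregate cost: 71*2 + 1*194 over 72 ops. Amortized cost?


Formula: Amortized cost = Total cost / Operations
Total cost = (71 * 2) + (1 * 194)
Total cost = 142 + 194 = 336
Amortized = 336 / 72 = 4.6667

4.6667


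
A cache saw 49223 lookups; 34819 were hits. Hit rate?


Formula: hit rate = hits / (hits + misses) * 100
hit rate = 34819 / (34819 + 14404) * 100
hit rate = 34819 / 49223 * 100
hit rate = 70.74%

70.74%


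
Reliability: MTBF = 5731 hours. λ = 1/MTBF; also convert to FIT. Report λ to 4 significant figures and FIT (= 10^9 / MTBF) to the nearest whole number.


Formula: λ = 1 / MTBF; FIT = λ × 1e9 = 1e9 / MTBF
λ = 1 / 5731 ≈ 1.745e-04 failures/hour
FIT = 1e9 / 5731 ≈ 174490 failures per 1e9 hours (nearest whole number)

λ = 1.745e-04 /h, FIT = 174490


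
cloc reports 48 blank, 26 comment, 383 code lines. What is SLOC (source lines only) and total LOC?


Total LOC = blank + comment + code
Total LOC = 48 + 26 + 383 = 457
SLOC (source only) = code = 383

Total LOC: 457, SLOC: 383


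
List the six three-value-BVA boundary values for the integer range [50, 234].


Range: [50, 234]
Boundaries: just below min, min, min+1, max-1, max, just above max
Values: [49, 50, 51, 233, 234, 235]

[49, 50, 51, 233, 234, 235]


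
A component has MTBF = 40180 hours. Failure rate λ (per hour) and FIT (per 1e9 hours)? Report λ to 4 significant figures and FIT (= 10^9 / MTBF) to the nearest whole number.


Formula: λ = 1 / MTBF; FIT = λ × 1e9 = 1e9 / MTBF
λ = 1 / 40180 ≈ 2.489e-05 failures/hour
FIT = 1e9 / 40180 ≈ 24888 failures per 1e9 hours (nearest whole number)

λ = 2.489e-05 /h, FIT = 24888


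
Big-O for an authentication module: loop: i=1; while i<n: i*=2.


Reasoning: i doubles each step so iterations are log2(n)
Complexity: O(log n)

O(log n)


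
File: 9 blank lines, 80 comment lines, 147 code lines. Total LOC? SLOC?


Total LOC = blank + comment + code
Total LOC = 9 + 80 + 147 = 236
SLOC (source only) = code = 147

Total LOC: 236, SLOC: 147


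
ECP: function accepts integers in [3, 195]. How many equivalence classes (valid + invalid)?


Valid range: [3, 195]
Class 1: x < 3 — invalid
Class 2: 3 ≤ x ≤ 195 — valid
Class 3: x > 195 — invalid
Total equivalence classes: 3

3 equivalence classes


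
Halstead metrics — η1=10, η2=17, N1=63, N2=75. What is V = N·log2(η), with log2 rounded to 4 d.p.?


Formula: V = N * log2(η), where N = N1 + N2 and η = η1 + η2
η = 10 + 17 = 27
N = 63 + 75 = 138
log2(27) ≈ 4.7549
V = 138 * 4.7549 = 656.18

656.18


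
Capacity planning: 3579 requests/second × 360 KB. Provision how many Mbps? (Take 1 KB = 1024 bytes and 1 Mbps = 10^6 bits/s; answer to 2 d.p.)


Formula: Mbps = payload_bytes * RPS * 8 / 1e6
Payload per request = 360 KB = 360 * 1024 = 368640 bytes
Total bytes/sec = 368640 * 3579 = 1319362560
Total bits/sec = 1319362560 * 8 = 10554900480
Mbps = 10554900480 / 1e6 = 10554.9

10554.9 Mbps


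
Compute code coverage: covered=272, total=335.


Coverage = covered / total * 100
Coverage = 272 / 335 * 100
Coverage = 81.19%

81.19%


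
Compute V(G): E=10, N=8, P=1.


Formula: V(G) = E - N + 2P
V(G) = 10 - 8 + 2*1
V(G) = 2 + 2
V(G) = 4

4


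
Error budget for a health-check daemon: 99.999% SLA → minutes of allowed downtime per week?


Formula: allowed downtime = period * (100 - SLA) / 100
Period (week) = 10080 minutes
Unavailability fraction = (100 - 99.999) / 100
Allowed downtime = 10080 * (100 - 99.999) / 100
Allowed downtime = 0.1008 minutes

0.1008 minutes


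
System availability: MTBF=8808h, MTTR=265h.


Availability = MTBF / (MTBF + MTTR)
Availability = 8808 / (8808 + 265)
Availability = 8808 / 9073
Availability = 97.0792%

97.0792%


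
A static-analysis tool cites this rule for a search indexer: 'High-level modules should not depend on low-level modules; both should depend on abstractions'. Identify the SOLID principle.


This describes the Dependency Inversion Principle (DIP)

Dependency Inversion Principle (DIP)


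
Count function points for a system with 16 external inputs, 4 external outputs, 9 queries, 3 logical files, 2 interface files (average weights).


UFP = EI*4 + EO*5 + EQ*4 + ILF*10 + EIF*7
UFP = 16*4 + 4*5 + 9*4 + 3*10 + 2*7
UFP = 64 + 20 + 36 + 30 + 14
UFP = 164

164


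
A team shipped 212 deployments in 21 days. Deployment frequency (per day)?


Formula: deployments per day = releases / days
= 212 / 21
= 10.095 deploys/day
(equivalently, 70.67 deploys/week)

10.095 deploys/day


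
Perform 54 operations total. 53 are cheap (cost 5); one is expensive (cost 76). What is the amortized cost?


Formula: Amortized cost = Total cost / Operations
Total cost = (53 * 5) + (1 * 76)
Total cost = 265 + 76 = 341
Amortized = 341 / 54 = 6.3148

6.3148


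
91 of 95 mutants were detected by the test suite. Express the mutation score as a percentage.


Mutation score = killed / total * 100
Mutation score = 91 / 95 * 100
Mutation score = 95.79%

95.79%


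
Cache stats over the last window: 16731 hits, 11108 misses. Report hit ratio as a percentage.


Formula: hit rate = hits / (hits + misses) * 100
hit rate = 16731 / (16731 + 11108) * 100
hit rate = 16731 / 27839 * 100
hit rate = 60.1%

60.1%


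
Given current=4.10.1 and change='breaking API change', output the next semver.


Current: 4.10.1
Change category: 'breaking API change' → major bump
SemVer rule: major bump → increment MAJOR, reset MINOR and PATCH to 0
New: 5.0.0

5.0.0


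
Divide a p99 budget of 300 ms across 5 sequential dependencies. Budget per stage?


Formula: per_stage = total_budget / stages
per_stage = 300 / 5
per_stage = 60.0 ms

60.0 ms


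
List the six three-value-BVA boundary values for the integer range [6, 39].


Range: [6, 39]
Boundaries: just below min, min, min+1, max-1, max, just above max
Values: [5, 6, 7, 38, 39, 40]

[5, 6, 7, 38, 39, 40]


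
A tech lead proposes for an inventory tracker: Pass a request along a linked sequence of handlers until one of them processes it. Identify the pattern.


This matches the Chain of Responsibility pattern

Chain of Responsibility


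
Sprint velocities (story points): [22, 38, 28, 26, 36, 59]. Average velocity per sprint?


Formula: Avg velocity = Total points / Number of sprints
Points: [22, 38, 28, 26, 36, 59]
Sum = 22 + 38 + 28 + 26 + 36 + 59 = 209
Avg velocity = 209 / 6 = 34.83 points/sprint

34.83 points/sprint
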